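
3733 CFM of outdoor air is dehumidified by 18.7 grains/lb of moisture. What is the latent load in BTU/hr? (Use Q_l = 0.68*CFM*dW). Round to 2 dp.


Q = 0.68 * 3733 * 18.7 = 47468.83 BTU/hr

47468.83 BTU/hr


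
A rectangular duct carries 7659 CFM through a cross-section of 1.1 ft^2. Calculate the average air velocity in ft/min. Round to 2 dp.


V = 7659 / 1.1 = 6962.73 ft/min

6962.73 ft/min


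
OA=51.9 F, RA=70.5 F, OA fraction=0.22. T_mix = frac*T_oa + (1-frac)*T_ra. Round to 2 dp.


T_mix = 0.22*51.9 + 0.78*70.5 = 66.41 F

66.41 F


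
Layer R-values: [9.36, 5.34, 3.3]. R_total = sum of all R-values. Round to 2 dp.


R_total = 9.36 + 5.34 + 3.3 = 18.00

18.00


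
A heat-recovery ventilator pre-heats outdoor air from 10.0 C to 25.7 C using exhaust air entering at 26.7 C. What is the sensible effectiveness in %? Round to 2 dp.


eff = (25.7-10.0)/(26.7-10.0)*100 = 94.01 %

94.01 %


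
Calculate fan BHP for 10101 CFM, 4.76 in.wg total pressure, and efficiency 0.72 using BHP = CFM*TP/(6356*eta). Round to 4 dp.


BHP = 10101 * 4.76 / (6356 * 0.72) = 10.5064 hp

10.5064 hp


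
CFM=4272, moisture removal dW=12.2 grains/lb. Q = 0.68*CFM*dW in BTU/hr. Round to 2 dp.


Q = 0.68 * 4272 * 12.2 = 35440.51 BTU/hr

35440.51 BTU/hr


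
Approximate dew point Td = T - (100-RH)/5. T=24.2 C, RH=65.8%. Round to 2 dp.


Td = 24.2 - (100-65.8)/5 = 17.36 C

17.36 C


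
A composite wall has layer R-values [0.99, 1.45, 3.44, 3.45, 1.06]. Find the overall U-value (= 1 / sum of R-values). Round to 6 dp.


R_total = 0.99 + 1.45 + 3.44 + 3.45 + 1.06 = 10.39
U = 1/10.39 = 0.096246

0.096246


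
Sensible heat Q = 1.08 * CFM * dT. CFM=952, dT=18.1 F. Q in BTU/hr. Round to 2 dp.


Q = 1.08 * 952 * 18.1 = 18609.70 BTU/hr

18609.70 BTU/hr


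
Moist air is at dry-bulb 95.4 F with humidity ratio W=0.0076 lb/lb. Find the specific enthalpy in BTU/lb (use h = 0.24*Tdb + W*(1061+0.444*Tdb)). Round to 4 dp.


h = 0.24*95.4 + 0.0076*(1061+0.444*95.4) = 31.2815 BTU/lb

31.2815 BTU/lb


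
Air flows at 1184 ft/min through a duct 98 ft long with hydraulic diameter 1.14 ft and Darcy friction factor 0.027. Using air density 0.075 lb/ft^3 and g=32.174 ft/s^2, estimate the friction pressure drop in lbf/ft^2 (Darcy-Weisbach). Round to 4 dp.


v_fps = 1184/60 = 19.7333 ft/s
dp = 0.027*(98/1.14)*0.075*19.7333^2/(2*32.174) = 1.0534 lbf/ft^2

1.0534 lbf/ft^2


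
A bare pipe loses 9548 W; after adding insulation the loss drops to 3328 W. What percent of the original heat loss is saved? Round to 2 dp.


Savings = ((9548-3328)/9548)*100 = 65.14 %

65.14 %


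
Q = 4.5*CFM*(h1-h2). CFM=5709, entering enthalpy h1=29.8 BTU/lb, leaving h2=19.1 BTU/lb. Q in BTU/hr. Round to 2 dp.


Q = 4.5 * 5709 * (29.8 - 19.1) = 274888.35 BTU/hr

274888.35 BTU/hr


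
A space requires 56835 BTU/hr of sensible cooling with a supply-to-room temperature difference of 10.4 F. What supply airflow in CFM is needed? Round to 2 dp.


CFM = 56835 / (1.08 * 10.4) = 5060.10

5060.10 CFM


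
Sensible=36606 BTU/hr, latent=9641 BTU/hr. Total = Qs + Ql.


Qt = 36606 + 9641 = 46247 BTU/hr

46247 BTU/hr


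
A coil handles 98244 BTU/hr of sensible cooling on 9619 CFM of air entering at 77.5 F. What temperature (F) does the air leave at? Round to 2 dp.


dT = 98244/(1.08*9619) = 9.4570
T_leave = 77.5 - 9.4570 = 68.04 F

68.04 F


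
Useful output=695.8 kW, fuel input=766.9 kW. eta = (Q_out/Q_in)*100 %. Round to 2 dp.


eta = (695.8/766.9)*100 = 90.73 %

90.73 %


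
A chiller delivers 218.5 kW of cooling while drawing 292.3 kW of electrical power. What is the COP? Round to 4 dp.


COP = 218.5 / 292.3 = 0.7475

0.7475


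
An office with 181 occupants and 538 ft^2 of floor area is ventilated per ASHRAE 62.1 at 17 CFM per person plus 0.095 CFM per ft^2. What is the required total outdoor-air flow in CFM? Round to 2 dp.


Total = 181*17 + 538*0.095 = 3128.11 CFM

3128.11 CFM


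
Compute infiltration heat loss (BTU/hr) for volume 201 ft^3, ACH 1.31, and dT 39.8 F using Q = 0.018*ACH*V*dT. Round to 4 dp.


Q = 0.018 * 1.31 * 201 * 39.8 = 188.6353 BTU/hr

188.6353 BTU/hr


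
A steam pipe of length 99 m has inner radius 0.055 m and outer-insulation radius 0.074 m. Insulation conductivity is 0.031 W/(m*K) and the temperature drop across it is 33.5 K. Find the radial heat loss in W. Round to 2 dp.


Q = 2*pi*0.031*99*33.5/ln(0.074/0.055) = 2176.99 W

2176.99 W


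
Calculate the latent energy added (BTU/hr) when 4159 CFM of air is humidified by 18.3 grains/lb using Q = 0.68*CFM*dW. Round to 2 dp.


Q = 0.68 * 4159 * 18.3 = 51754.60 BTU/hr

51754.60 BTU/hr


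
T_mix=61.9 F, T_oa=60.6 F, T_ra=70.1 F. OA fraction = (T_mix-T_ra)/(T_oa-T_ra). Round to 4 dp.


frac = (61.9 - 70.1) / (60.6 - 70.1) = 0.8632

0.8632


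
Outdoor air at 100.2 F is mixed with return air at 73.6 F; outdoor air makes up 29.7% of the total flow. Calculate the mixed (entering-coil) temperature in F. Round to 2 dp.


T_mix = 73.6 + (29.7/100)*(100.2-73.6) = 81.50 F

81.50 F


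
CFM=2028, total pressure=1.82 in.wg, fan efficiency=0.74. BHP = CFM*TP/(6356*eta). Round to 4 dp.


BHP = 2028 * 1.82 / (6356 * 0.74) = 0.7847 hp

0.7847 hp


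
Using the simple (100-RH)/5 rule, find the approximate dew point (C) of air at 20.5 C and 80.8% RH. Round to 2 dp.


Td = 20.5 - (100-80.8)/5 = 16.66 C

16.66 C


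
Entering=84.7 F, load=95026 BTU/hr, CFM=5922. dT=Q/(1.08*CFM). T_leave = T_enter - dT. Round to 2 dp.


dT = 95026/(1.08*5922) = 14.8577
T_leave = 84.7 - 14.8577 = 69.84 F

69.84 F


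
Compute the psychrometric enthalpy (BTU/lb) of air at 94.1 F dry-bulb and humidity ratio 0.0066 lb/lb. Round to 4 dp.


h = 0.24*94.1 + 0.0066*(1061+0.444*94.1) = 29.8624 BTU/lb

29.8624 BTU/lb


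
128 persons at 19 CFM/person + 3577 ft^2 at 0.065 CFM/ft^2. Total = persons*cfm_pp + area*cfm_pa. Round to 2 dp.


Total = 128*19 + 3577*0.065 = 2664.51 CFM

2664.51 CFM


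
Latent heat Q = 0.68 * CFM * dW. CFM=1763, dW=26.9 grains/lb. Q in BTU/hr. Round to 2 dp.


Q = 0.68 * 1763 * 26.9 = 32248.80 BTU/hr

32248.80 BTU/hr


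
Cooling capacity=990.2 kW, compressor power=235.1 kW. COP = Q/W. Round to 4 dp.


COP = 990.2 / 235.1 = 4.2118

4.2118


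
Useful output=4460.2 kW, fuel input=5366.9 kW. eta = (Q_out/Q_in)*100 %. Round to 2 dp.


eta = (4460.2/5366.9)*100 = 83.11 %

83.11 %


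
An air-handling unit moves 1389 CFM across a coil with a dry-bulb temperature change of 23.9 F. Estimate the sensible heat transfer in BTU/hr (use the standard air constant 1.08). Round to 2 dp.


Q = 1.08 * 1389 * 23.9 = 35852.87 BTU/hr

35852.87 BTU/hr


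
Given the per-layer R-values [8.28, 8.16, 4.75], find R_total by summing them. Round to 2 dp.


R_total = 8.28 + 8.16 + 4.75 = 21.19

21.19


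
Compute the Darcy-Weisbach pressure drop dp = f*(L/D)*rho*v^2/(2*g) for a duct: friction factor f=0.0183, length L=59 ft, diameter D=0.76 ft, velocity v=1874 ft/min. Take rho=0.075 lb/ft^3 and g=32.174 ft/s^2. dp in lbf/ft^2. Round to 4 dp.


v_fps = 1874/60 = 31.2333 ft/s
dp = 0.0183*(59/0.76)*0.075*31.2333^2/(2*32.174) = 1.6153 lbf/ft^2

1.6153 lbf/ft^2


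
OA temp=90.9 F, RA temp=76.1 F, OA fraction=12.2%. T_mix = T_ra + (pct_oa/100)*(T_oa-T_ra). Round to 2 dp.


T_mix = 76.1 + (12.2/100)*(90.9-76.1) = 77.91 F

77.91 F


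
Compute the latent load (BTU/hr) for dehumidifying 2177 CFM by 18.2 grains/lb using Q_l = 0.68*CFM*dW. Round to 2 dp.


Q = 0.68 * 2177 * 18.2 = 26942.55 BTU/hr

26942.55 BTU/hr


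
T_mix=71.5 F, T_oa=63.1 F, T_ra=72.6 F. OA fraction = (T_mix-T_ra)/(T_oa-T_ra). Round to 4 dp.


frac = (71.5 - 72.6) / (63.1 - 72.6) = 0.1158

0.1158


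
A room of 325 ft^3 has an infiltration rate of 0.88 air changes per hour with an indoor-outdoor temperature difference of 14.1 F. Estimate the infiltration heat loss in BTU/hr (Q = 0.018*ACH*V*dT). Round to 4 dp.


Q = 0.018 * 0.88 * 325 * 14.1 = 72.5868 BTU/hr

72.5868 BTU/hr


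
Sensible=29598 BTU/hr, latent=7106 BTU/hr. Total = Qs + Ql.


Qt = 29598 + 7106 = 36704 BTU/hr

36704 BTU/hr


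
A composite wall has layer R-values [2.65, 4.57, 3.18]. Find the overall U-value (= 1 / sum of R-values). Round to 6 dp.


R_total = 2.65 + 4.57 + 3.18 = 10.40
U = 1/10.40 = 0.096154

0.096154


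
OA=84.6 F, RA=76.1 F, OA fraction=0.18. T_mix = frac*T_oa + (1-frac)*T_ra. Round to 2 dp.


T_mix = 0.18*84.6 + 0.82*76.1 = 77.63 F

77.63 F


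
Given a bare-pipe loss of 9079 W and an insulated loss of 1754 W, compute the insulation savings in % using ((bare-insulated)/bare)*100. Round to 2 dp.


Savings = ((9079-1754)/9079)*100 = 80.68 %

80.68 %


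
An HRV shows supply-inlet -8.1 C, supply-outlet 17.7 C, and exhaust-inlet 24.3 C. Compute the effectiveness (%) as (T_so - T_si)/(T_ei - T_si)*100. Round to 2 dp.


eff = (17.7-(-8.1))/(24.3-(-8.1))*100 = 79.63 %

79.63 %


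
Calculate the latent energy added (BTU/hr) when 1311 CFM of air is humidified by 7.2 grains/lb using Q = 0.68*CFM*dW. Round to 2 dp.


Q = 0.68 * 1311 * 7.2 = 6418.66 BTU/hr

6418.66 BTU/hr


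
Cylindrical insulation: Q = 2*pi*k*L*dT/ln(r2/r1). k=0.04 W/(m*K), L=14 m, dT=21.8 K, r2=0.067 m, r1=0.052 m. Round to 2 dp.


Q = 2*pi*0.04*14*21.8/ln(0.067/0.052) = 302.65 W

302.65 W


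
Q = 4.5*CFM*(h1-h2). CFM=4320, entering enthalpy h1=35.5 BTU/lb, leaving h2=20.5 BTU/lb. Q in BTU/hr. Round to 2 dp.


Q = 4.5 * 4320 * (35.5 - 20.5) = 291600.00 BTU/hr

291600.00 BTU/hr


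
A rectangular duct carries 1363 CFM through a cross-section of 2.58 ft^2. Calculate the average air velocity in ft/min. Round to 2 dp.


V = 1363 / 2.58 = 528.29 ft/min

528.29 ft/min


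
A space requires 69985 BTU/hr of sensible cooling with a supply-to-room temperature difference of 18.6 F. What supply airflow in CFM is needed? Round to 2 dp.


CFM = 69985 / (1.08 * 18.6) = 3483.92

3483.92 CFM


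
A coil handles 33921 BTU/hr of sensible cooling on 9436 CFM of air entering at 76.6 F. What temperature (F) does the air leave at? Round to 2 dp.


dT = 33921/(1.08*9436) = 3.3286
T_leave = 76.6 - 3.3286 = 73.27 F

73.27 F


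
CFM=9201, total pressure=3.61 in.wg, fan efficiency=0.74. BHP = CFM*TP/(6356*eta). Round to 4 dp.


BHP = 9201 * 3.61 / (6356 * 0.74) = 7.0620 hp

7.0620 hp


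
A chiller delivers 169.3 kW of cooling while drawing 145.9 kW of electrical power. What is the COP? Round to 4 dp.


COP = 169.3 / 145.9 = 1.1604

1.1604


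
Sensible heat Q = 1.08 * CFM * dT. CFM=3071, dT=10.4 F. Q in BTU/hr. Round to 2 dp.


Q = 1.08 * 3071 * 10.4 = 34493.47 BTU/hr

34493.47 BTU/hr


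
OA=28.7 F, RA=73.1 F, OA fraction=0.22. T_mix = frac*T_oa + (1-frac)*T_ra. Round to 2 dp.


T_mix = 0.22*28.7 + 0.78*73.1 = 63.33 F

63.33 F


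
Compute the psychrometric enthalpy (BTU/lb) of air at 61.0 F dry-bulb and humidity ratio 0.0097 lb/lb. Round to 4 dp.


h = 0.24*61.0 + 0.0097*(1061+0.444*61.0) = 25.1944 BTU/lb

25.1944 BTU/lb


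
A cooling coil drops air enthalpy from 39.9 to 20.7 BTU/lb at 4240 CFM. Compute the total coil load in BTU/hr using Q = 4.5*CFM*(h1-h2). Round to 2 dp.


Q = 4.5 * 4240 * (39.9 - 20.7) = 366336.00 BTU/hr

366336.00 BTU/hr


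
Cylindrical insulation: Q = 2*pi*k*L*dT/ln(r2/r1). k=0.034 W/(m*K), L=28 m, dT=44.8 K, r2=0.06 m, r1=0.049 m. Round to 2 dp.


Q = 2*pi*0.034*28*44.8/ln(0.06/0.049) = 1323.18 W

1323.18 W


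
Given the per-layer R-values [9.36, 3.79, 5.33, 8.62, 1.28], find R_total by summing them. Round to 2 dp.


R_total = 9.36 + 3.79 + 5.33 + 8.62 + 1.28 = 28.38

28.38


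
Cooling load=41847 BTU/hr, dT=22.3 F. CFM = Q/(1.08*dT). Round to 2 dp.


CFM = 41847 / (1.08 * 22.3) = 1737.54

1737.54 CFM


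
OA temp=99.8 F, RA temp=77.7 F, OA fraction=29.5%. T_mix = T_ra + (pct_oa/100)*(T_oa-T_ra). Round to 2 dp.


T_mix = 77.7 + (29.5/100)*(99.8-77.7) = 84.22 F

84.22 F


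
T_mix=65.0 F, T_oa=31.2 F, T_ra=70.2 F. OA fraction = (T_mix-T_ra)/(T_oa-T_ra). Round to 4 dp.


frac = (65.0 - 70.2) / (31.2 - 70.2) = 0.1333

0.1333


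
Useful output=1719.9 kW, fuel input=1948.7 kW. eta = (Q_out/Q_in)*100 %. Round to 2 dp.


eta = (1719.9/1948.7)*100 = 88.26 %

88.26 %


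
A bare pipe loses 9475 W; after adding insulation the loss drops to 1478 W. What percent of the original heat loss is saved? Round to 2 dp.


Savings = ((9475-1478)/9475)*100 = 84.40 %

84.40 %


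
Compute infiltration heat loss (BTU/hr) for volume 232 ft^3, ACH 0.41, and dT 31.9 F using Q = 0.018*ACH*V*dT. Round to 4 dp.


Q = 0.018 * 0.41 * 232 * 31.9 = 54.6179 BTU/hr

54.6179 BTU/hr


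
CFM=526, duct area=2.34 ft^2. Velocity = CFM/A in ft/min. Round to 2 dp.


V = 526 / 2.34 = 224.79 ft/min

224.79 ft/min


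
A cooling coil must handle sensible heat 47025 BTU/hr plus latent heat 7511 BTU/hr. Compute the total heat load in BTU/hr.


Qt = 47025 + 7511 = 54536 BTU/hr

54536 BTU/hr


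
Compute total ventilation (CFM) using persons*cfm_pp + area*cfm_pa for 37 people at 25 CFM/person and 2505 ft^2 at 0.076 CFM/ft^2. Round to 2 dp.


Total = 37*25 + 2505*0.076 = 1115.38 CFM

1115.38 CFM


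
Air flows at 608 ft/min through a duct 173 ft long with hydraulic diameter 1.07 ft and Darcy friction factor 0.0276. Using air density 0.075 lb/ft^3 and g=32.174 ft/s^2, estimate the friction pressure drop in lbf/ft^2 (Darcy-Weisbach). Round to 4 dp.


v_fps = 608/60 = 10.1333 ft/s
dp = 0.0276*(173/1.07)*0.075*10.1333^2/(2*32.174) = 0.5341 lbf/ft^2

0.5341 lbf/ft^2


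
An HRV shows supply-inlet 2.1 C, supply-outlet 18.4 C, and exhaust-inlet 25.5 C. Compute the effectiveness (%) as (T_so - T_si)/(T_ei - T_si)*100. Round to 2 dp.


eff = (18.4-2.1)/(25.5-2.1)*100 = 69.66 %

69.66 %


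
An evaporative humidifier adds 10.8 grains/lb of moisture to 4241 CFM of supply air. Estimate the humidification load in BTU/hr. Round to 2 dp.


Q = 0.68 * 4241 * 10.8 = 31145.90 BTU/hr

31145.90 BTU/hr


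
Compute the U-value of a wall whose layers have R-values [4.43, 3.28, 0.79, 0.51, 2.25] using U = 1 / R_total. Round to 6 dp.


R_total = 4.43 + 3.28 + 0.79 + 0.51 + 2.25 = 11.26
U = 1/11.26 = 0.088810

0.088810


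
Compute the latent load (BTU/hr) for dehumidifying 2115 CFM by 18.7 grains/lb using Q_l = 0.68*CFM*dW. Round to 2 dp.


Q = 0.68 * 2115 * 18.7 = 26894.34 BTU/hr

26894.34 BTU/hr


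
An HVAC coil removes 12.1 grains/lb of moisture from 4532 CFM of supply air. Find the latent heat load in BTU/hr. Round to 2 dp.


Q = 0.68 * 4532 * 12.1 = 37289.30 BTU/hr

37289.30 BTU/hr


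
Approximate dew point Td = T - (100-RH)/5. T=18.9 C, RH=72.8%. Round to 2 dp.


Td = 18.9 - (100-72.8)/5 = 13.46 C

13.46 C


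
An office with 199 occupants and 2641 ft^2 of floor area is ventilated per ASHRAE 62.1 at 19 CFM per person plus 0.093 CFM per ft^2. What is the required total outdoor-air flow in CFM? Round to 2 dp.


Total = 199*19 + 2641*0.093 = 4026.61 CFM

4026.61 CFM


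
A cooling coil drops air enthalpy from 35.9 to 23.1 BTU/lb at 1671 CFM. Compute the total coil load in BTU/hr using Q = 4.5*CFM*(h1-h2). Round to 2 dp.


Q = 4.5 * 1671 * (35.9 - 23.1) = 96249.60 BTU/hr

96249.60 BTU/hr


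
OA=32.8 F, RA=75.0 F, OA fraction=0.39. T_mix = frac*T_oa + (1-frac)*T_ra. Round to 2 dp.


T_mix = 0.39*32.8 + 0.61*75.0 = 58.54 F

58.54 F


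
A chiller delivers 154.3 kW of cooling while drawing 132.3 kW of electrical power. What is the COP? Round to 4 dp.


COP = 154.3 / 132.3 = 1.1663

1.1663


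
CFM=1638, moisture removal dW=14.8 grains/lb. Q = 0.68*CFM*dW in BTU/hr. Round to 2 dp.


Q = 0.68 * 1638 * 14.8 = 16484.83 BTU/hr

16484.83 BTU/hr


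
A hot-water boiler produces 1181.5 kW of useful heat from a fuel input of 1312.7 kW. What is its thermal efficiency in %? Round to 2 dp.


eta = (1181.5/1312.7)*100 = 90.01 %

90.01 %


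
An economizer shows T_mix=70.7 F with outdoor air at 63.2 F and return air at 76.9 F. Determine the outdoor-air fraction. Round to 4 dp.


frac = (70.7 - 76.9) / (63.2 - 76.9) = 0.4526

0.4526


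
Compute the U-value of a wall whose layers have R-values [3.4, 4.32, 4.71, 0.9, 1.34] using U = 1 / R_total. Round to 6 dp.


R_total = 3.4 + 4.32 + 4.71 + 0.9 + 1.34 = 14.67
U = 1/14.67 = 0.068166

0.068166


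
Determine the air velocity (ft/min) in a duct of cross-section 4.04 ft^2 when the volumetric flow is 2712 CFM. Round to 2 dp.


V = 2712 / 4.04 = 671.29 ft/min

671.29 ft/min


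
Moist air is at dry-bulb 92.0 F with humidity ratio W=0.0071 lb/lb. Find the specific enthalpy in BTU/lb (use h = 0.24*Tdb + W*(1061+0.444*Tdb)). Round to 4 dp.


h = 0.24*92.0 + 0.0071*(1061+0.444*92.0) = 29.9031 BTU/lb

29.9031 BTU/lb


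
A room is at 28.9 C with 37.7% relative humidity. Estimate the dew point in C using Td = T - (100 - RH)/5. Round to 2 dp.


Td = 28.9 - (100-37.7)/5 = 16.44 C

16.44 C


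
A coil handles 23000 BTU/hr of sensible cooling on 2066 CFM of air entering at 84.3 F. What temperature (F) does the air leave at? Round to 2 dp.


dT = 23000/(1.08*2066) = 10.3080
T_leave = 84.3 - 10.3080 = 73.99 F

73.99 F


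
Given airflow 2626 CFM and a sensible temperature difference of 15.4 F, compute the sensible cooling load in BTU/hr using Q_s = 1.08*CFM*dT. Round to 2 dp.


Q = 1.08 * 2626 * 15.4 = 43675.63 BTU/hr

43675.63 BTU/hr


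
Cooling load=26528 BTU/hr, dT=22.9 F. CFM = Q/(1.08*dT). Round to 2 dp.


CFM = 26528 / (1.08 * 22.9) = 1072.62

1072.62 CFM


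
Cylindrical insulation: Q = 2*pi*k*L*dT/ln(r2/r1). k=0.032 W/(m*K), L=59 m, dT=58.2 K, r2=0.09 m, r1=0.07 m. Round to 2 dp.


Q = 2*pi*0.032*59*58.2/ln(0.09/0.07) = 2747.18 W

2747.18 W


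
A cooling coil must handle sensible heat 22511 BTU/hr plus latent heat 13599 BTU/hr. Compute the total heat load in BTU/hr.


Qt = 22511 + 13599 = 36110 BTU/hr

36110 BTU/hr


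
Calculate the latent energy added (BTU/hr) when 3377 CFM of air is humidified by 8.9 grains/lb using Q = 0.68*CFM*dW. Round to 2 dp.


Q = 0.68 * 3377 * 8.9 = 20437.60 BTU/hr

20437.60 BTU/hr


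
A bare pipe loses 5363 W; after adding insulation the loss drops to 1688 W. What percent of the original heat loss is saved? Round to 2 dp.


Savings = ((5363-1688)/5363)*100 = 68.53 %

68.53 %


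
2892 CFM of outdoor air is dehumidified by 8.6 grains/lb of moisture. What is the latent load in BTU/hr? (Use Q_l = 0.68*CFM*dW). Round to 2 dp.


Q = 0.68 * 2892 * 8.6 = 16912.42 BTU/hr

16912.42 BTU/hr


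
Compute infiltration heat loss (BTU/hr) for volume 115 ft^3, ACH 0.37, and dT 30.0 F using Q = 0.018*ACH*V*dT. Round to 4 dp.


Q = 0.018 * 0.37 * 115 * 30.0 = 22.9770 BTU/hr

22.9770 BTU/hr


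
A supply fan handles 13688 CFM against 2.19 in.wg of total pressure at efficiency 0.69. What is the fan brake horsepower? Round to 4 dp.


BHP = 13688 * 2.19 / (6356 * 0.69) = 6.8352 hp

6.8352 hp


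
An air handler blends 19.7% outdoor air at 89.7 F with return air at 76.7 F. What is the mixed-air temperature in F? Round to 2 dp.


T_mix = 76.7 + (19.7/100)*(89.7-76.7) = 79.26 F

79.26 F


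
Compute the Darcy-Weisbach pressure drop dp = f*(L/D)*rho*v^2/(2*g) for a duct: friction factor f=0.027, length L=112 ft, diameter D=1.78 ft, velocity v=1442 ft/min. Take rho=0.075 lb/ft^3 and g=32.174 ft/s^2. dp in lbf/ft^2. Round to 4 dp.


v_fps = 1442/60 = 24.0333 ft/s
dp = 0.027*(112/1.78)*0.075*24.0333^2/(2*32.174) = 1.1437 lbf/ft^2

1.1437 lbf/ft^2


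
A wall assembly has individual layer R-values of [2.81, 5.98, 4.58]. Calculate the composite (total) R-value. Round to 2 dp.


R_total = 2.81 + 5.98 + 4.58 = 13.37

13.37


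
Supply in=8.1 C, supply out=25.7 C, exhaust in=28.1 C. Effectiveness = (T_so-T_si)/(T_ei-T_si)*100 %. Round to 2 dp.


eff = (25.7-8.1)/(28.1-8.1)*100 = 88.00 %

88.00 %


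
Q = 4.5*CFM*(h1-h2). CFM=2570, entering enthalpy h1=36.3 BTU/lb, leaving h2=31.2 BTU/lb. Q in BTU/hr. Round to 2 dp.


Q = 4.5 * 2570 * (36.3 - 31.2) = 58981.50 BTU/hr

58981.50 BTU/hr


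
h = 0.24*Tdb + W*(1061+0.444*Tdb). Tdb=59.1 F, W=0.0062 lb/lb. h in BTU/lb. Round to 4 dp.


h = 0.24*59.1 + 0.0062*(1061+0.444*59.1) = 20.9249 BTU/lb

20.9249 BTU/lb


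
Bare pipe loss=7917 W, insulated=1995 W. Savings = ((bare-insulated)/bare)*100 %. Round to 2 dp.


Savings = ((7917-1995)/7917)*100 = 74.80 %

74.80 %


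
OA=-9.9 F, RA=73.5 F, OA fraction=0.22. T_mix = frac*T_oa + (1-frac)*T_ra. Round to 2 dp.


T_mix = 0.22*(-9.9) + 0.78*73.5 = 55.15 F

55.15 F


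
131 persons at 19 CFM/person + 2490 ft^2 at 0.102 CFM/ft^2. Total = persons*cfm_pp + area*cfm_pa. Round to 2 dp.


Total = 131*19 + 2490*0.102 = 2742.98 CFM

2742.98 CFM


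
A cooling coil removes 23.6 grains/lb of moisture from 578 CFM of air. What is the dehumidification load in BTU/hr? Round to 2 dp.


Q = 0.68 * 578 * 23.6 = 9275.74 BTU/hr

9275.74 BTU/hr


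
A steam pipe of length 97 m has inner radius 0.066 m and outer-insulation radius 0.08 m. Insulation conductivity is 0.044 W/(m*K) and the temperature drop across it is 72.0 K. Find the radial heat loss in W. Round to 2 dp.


Q = 2*pi*0.044*97*72.0/ln(0.08/0.066) = 10036.80 W

10036.80 W


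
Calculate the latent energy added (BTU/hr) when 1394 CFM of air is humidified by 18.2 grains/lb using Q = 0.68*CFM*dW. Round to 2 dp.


Q = 0.68 * 1394 * 18.2 = 17252.14 BTU/hr

17252.14 BTU/hr


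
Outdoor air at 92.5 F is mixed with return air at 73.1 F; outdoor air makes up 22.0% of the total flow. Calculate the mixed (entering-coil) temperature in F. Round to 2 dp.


T_mix = 73.1 + (22.0/100)*(92.5-73.1) = 77.37 F

77.37 F


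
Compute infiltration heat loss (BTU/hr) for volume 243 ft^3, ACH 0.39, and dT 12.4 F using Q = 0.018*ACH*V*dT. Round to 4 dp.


Q = 0.018 * 0.39 * 243 * 12.4 = 21.1527 BTU/hr

21.1527 BTU/hr


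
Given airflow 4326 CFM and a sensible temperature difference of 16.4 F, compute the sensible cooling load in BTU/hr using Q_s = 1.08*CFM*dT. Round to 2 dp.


Q = 1.08 * 4326 * 16.4 = 76622.11 BTU/hr

76622.11 BTU/hr


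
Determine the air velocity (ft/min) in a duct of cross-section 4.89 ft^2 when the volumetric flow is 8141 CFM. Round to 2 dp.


V = 8141 / 4.89 = 1664.83 ft/min

1664.83 ft/min


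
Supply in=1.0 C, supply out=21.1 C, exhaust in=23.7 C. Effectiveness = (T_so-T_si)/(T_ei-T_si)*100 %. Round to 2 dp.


eff = (21.1-1.0)/(23.7-1.0)*100 = 88.55 %

88.55 %


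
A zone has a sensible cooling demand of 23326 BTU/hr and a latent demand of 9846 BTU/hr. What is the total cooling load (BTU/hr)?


Qt = 23326 + 9846 = 33172 BTU/hr

33172 BTU/hr


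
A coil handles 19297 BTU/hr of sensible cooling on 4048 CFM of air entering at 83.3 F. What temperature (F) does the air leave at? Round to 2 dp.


dT = 19297/(1.08*4048) = 4.4139
T_leave = 83.3 - 4.4139 = 78.89 F

78.89 F


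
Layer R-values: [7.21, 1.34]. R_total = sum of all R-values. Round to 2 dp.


R_total = 7.21 + 1.34 = 8.55

8.55


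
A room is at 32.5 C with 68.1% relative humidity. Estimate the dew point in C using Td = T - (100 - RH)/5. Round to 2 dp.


Td = 32.5 - (100-68.1)/5 = 26.12 C

26.12 C


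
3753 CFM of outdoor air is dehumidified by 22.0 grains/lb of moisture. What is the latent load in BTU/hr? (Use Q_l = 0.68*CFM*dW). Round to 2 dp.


Q = 0.68 * 3753 * 22.0 = 56144.88 BTU/hr

56144.88 BTU/hr


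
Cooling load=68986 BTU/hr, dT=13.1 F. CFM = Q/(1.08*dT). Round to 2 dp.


CFM = 68986 / (1.08 * 13.1) = 4876.02

4876.02 CFM


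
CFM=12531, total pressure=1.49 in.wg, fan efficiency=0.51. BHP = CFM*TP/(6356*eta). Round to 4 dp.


BHP = 12531 * 1.49 / (6356 * 0.51) = 5.7599 hp

5.7599 hp


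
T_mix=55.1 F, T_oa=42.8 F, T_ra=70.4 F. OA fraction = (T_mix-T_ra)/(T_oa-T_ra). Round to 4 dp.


frac = (55.1 - 70.4) / (42.8 - 70.4) = 0.5543

0.5543


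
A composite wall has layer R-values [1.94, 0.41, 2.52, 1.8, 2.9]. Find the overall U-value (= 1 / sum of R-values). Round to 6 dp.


R_total = 1.94 + 0.41 + 2.52 + 1.8 + 2.9 = 9.57
U = 1/9.57 = 0.104493

0.104493


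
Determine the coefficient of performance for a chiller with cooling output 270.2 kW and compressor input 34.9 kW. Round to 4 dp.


COP = 270.2 / 34.9 = 7.7421

7.7421


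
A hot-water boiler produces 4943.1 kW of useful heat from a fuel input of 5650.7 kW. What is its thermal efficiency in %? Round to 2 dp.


eta = (4943.1/5650.7)*100 = 87.48 %

87.48 %


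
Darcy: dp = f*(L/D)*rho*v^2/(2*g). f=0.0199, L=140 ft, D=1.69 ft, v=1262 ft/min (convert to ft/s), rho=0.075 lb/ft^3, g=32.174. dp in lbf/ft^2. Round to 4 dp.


v_fps = 1262/60 = 21.0333 ft/s
dp = 0.0199*(140/1.69)*0.075*21.0333^2/(2*32.174) = 0.8500 lbf/ft^2

0.8500 lbf/ft^2


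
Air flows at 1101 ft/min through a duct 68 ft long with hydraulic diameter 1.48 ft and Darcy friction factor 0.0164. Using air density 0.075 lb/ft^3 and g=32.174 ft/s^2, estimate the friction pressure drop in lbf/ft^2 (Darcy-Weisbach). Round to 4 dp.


v_fps = 1101/60 = 18.35 ft/s
dp = 0.0164*(68/1.48)*0.075*18.35^2/(2*32.174) = 0.2957 lbf/ft^2

0.2957 lbf/ft^2


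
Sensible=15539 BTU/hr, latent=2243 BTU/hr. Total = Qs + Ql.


Qt = 15539 + 2243 = 17782 BTU/hr

17782 BTU/hr


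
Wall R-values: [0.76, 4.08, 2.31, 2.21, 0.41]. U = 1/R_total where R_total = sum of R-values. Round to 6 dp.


R_total = 0.76 + 4.08 + 2.31 + 2.21 + 0.41 = 9.77
U = 1/9.77 = 0.102354

0.102354


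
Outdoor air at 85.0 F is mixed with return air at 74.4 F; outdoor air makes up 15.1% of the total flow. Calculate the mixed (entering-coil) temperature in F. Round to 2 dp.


T_mix = 74.4 + (15.1/100)*(85.0-74.4) = 76.00 F

76.00 F


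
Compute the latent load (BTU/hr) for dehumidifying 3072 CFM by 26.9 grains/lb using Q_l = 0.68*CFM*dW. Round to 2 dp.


Q = 0.68 * 3072 * 26.9 = 56193.02 BTU/hr

56193.02 BTU/hr


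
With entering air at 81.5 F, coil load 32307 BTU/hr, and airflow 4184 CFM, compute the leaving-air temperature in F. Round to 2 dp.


dT = 32307/(1.08*4184) = 7.1496
T_leave = 81.5 - 7.1496 = 74.35 F

74.35 F


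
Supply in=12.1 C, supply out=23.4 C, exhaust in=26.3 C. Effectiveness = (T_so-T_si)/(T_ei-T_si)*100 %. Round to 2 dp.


eff = (23.4-12.1)/(26.3-12.1)*100 = 79.58 %

79.58 %


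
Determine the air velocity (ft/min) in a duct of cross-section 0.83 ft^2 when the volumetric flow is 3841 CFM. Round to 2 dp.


V = 3841 / 0.83 = 4627.71 ft/min

4627.71 ft/min


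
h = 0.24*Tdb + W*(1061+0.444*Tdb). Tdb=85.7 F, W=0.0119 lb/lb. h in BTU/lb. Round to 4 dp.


h = 0.24*85.7 + 0.0119*(1061+0.444*85.7) = 33.6467 BTU/lb

33.6467 BTU/lb


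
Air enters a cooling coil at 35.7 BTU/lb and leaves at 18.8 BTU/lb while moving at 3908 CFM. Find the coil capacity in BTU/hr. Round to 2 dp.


Q = 4.5 * 3908 * (35.7 - 18.8) = 297203.40 BTU/hr

297203.40 BTU/hr


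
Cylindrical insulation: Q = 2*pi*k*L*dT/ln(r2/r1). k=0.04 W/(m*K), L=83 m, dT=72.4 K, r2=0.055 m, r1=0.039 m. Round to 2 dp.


Q = 2*pi*0.04*83*72.4/ln(0.055/0.039) = 4393.26 W

4393.26 W


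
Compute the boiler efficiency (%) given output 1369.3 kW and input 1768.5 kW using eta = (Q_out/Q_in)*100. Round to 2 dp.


eta = (1369.3/1768.5)*100 = 77.43 %

77.43 %


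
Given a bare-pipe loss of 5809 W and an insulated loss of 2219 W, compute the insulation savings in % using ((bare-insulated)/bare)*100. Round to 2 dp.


Savings = ((5809-2219)/5809)*100 = 61.80 %

61.80 %


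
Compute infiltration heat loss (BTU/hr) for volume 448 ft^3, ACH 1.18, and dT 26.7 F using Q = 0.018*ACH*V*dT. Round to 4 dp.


Q = 0.018 * 1.18 * 448 * 26.7 = 254.0644 BTU/hr

254.0644 BTU/hr


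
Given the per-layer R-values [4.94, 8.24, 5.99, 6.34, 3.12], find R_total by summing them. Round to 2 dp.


R_total = 4.94 + 8.24 + 5.99 + 6.34 + 3.12 = 28.63

28.63


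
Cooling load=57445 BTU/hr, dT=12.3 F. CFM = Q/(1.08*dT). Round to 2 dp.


CFM = 57445 / (1.08 * 12.3) = 4324.38

4324.38 CFM


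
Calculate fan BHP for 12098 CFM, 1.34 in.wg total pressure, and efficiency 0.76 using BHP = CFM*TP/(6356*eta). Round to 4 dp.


BHP = 12098 * 1.34 / (6356 * 0.76) = 3.3560 hp

3.3560 hp


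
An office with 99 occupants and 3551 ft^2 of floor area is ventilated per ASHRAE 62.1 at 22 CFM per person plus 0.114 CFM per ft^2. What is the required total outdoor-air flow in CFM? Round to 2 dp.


Total = 99*22 + 3551*0.114 = 2582.81 CFM

2582.81 CFM


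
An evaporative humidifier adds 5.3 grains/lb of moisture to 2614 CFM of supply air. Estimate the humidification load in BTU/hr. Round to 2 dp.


Q = 0.68 * 2614 * 5.3 = 9420.86 BTU/hr

9420.86 BTU/hr


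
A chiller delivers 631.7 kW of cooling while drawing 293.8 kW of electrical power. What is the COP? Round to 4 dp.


COP = 631.7 / 293.8 = 2.1501

2.1501


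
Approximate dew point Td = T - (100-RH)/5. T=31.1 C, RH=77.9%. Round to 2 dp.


Td = 31.1 - (100-77.9)/5 = 26.68 C

26.68 C


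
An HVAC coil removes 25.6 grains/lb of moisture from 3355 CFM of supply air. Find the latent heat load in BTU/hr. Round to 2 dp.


Q = 0.68 * 3355 * 25.6 = 58403.84 BTU/hr

58403.84 BTU/hr


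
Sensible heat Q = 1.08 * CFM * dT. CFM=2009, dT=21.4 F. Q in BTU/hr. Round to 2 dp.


Q = 1.08 * 2009 * 21.4 = 46432.01 BTU/hr

46432.01 BTU/hr


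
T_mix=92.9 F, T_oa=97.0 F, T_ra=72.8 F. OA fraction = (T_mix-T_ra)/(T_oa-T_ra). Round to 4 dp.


frac = (92.9 - 72.8) / (97.0 - 72.8) = 0.8306

0.8306


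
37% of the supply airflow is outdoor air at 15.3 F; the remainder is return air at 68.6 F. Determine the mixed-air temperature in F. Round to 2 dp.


T_mix = 0.37*15.3 + 0.63*68.6 = 48.88 F

48.88 F


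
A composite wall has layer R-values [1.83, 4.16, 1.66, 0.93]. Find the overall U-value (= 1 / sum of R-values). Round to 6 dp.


R_total = 1.83 + 4.16 + 1.66 + 0.93 = 8.58
U = 1/8.58 = 0.116550

0.116550


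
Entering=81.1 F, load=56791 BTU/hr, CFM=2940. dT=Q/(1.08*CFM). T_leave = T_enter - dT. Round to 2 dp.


dT = 56791/(1.08*2940) = 17.8858
T_leave = 81.1 - 17.8858 = 63.21 F

63.21 F


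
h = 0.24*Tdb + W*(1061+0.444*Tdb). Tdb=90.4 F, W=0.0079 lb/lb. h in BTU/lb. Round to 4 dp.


h = 0.24*90.4 + 0.0079*(1061+0.444*90.4) = 30.3950 BTU/lb

30.3950 BTU/lb


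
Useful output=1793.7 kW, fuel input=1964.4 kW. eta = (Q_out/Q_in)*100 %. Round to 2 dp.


eta = (1793.7/1964.4)*100 = 91.31 %

91.31 %


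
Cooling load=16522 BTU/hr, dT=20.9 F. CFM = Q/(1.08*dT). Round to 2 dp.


CFM = 16522 / (1.08 * 20.9) = 731.97

731.97 CFM


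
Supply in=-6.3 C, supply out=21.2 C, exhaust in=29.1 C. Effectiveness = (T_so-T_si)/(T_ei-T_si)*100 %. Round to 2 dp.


eff = (21.2-(-6.3))/(29.1-(-6.3))*100 = 77.68 %

77.68 %


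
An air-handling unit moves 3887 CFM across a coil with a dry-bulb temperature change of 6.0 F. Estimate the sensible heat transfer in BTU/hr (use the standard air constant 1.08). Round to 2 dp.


Q = 1.08 * 3887 * 6.0 = 25187.76 BTU/hr

25187.76 BTU/hr


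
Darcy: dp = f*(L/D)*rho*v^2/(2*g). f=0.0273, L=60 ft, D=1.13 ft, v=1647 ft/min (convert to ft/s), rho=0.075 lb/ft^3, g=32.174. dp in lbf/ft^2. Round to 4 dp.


v_fps = 1647/60 = 27.45 ft/s
dp = 0.0273*(60/1.13)*0.075*27.45^2/(2*32.174) = 1.2731 lbf/ft^2

1.2731 lbf/ft^2


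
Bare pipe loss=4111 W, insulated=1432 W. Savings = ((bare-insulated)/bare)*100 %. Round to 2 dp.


Savings = ((4111-1432)/4111)*100 = 65.17 %

65.17 %


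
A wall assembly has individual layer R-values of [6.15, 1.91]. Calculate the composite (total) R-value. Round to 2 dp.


R_total = 6.15 + 1.91 = 8.06

8.06


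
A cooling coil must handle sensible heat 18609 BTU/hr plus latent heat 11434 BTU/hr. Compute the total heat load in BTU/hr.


Qt = 18609 + 11434 = 30043 BTU/hr

30043 BTU/hr


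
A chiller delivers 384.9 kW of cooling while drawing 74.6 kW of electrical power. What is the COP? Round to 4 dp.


COP = 384.9 / 74.6 = 5.1595

5.1595


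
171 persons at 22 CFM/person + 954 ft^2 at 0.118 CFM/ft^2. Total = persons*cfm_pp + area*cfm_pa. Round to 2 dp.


Total = 171*22 + 954*0.118 = 3874.57 CFM

3874.57 CFM


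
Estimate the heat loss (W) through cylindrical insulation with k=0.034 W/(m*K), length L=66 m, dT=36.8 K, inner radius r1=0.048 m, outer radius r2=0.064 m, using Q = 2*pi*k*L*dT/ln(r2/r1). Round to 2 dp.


Q = 2*pi*0.034*66*36.8/ln(0.064/0.048) = 1803.59 W

1803.59 W


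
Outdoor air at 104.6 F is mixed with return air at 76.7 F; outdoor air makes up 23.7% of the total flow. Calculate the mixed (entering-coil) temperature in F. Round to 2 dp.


T_mix = 76.7 + (23.7/100)*(104.6-76.7) = 83.31 F

83.31 F


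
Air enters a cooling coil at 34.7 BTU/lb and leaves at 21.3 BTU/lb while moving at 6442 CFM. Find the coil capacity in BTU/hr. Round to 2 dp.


Q = 4.5 * 6442 * (34.7 - 21.3) = 388452.60 BTU/hr

388452.60 BTU/hr


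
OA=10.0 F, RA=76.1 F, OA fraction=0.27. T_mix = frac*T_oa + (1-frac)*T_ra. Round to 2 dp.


T_mix = 0.27*10.0 + 0.73*76.1 = 58.25 F

58.25 F


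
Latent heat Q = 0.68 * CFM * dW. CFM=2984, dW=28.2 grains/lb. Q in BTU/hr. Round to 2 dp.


Q = 0.68 * 2984 * 28.2 = 57221.18 BTU/hr

57221.18 BTU/hr


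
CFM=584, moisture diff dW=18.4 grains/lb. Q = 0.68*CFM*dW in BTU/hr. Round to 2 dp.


Q = 0.68 * 584 * 18.4 = 7307.01 BTU/hr

7307.01 BTU/hr


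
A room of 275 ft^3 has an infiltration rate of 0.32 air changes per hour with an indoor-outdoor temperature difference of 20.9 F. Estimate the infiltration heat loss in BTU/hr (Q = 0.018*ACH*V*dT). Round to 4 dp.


Q = 0.018 * 0.32 * 275 * 20.9 = 33.1056 BTU/hr

33.1056 BTU/hr


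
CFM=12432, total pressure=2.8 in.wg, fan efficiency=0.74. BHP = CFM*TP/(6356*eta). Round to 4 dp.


BHP = 12432 * 2.8 / (6356 * 0.74) = 7.4009 hp

7.4009 hp


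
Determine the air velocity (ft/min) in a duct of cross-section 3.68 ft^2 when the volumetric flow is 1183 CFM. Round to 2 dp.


V = 1183 / 3.68 = 321.47 ft/min

321.47 ft/min


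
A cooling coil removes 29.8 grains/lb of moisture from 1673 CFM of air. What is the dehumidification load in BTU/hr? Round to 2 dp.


Q = 0.68 * 1673 * 29.8 = 33901.67 BTU/hr

33901.67 BTU/hr


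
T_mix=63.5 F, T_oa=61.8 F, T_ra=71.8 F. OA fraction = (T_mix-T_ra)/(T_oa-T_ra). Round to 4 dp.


frac = (63.5 - 71.8) / (61.8 - 71.8) = 0.8300

0.8300


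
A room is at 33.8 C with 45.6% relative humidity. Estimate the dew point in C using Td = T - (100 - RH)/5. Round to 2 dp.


Td = 33.8 - (100-45.6)/5 = 22.92 C

22.92 C


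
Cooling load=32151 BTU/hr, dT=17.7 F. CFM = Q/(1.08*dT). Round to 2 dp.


CFM = 32151 / (1.08 * 17.7) = 1681.89

1681.89 CFM


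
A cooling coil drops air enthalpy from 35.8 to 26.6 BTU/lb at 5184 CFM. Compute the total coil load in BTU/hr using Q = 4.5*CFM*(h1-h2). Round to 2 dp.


Q = 4.5 * 5184 * (35.8 - 26.6) = 214617.60 BTU/hr

214617.60 BTU/hr


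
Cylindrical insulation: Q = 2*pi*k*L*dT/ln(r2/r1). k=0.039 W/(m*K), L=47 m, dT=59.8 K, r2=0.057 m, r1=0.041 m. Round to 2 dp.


Q = 2*pi*0.039*47*59.8/ln(0.057/0.041) = 2090.33 W

2090.33 W


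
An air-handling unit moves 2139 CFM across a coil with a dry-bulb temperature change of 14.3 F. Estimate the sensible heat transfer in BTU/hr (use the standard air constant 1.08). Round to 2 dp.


Q = 1.08 * 2139 * 14.3 = 33034.72 BTU/hr

33034.72 BTU/hr


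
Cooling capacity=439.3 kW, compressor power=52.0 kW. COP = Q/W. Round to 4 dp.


COP = 439.3 / 52.0 = 8.4481

8.4481


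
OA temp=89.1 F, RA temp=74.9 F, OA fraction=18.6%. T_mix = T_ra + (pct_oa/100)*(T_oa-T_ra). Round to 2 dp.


T_mix = 74.9 + (18.6/100)*(89.1-74.9) = 77.54 F

77.54 F


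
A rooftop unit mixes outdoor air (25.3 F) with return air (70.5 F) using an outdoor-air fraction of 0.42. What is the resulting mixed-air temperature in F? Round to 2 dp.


T_mix = 0.42*25.3 + 0.58*70.5 = 51.52 F

51.52 F


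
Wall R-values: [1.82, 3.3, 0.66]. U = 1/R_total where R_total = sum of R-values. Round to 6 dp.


R_total = 1.82 + 3.3 + 0.66 = 5.78
U = 1/5.78 = 0.173010

0.173010


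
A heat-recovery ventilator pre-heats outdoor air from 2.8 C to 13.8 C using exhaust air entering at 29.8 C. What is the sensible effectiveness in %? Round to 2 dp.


eff = (13.8-2.8)/(29.8-2.8)*100 = 40.74 %

40.74 %


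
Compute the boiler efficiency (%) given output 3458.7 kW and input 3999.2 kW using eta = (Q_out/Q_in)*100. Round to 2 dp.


eta = (3458.7/3999.2)*100 = 86.48 %

86.48 %


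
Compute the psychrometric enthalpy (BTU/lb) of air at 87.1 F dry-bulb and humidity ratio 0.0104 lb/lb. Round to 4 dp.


h = 0.24*87.1 + 0.0104*(1061+0.444*87.1) = 32.3406 BTU/lb

32.3406 BTU/lb


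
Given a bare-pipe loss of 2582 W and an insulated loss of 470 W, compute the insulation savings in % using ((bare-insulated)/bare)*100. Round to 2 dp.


Savings = ((2582-470)/2582)*100 = 81.80 %

81.80 %


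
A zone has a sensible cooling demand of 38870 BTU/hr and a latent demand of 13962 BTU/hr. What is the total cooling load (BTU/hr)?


Qt = 38870 + 13962 = 52832 BTU/hr

52832 BTU/hr


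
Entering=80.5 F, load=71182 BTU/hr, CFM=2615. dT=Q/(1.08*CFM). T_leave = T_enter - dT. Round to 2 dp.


dT = 71182/(1.08*2615) = 25.2043
T_leave = 80.5 - 25.2043 = 55.30 F

55.30 F


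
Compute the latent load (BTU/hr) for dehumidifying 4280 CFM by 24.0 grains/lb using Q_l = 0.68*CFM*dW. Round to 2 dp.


Q = 0.68 * 4280 * 24.0 = 69849.60 BTU/hr

69849.60 BTU/hr


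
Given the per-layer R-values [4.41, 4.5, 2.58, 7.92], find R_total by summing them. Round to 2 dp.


R_total = 4.41 + 4.5 + 2.58 + 7.92 = 19.41

19.41


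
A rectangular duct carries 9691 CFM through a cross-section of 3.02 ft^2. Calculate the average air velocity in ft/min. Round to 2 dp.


V = 9691 / 3.02 = 3208.94 ft/min

3208.94 ft/min


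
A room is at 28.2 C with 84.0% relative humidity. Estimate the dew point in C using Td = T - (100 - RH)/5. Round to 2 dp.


Td = 28.2 - (100-84.0)/5 = 25.00 C

25.00 C


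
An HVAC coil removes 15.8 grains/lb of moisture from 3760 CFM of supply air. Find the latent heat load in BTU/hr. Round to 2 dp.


Q = 0.68 * 3760 * 15.8 = 40397.44 BTU/hr

40397.44 BTU/hr


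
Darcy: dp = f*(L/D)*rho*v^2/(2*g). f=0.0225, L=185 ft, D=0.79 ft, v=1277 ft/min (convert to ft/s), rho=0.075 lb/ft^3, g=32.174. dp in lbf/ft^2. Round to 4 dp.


v_fps = 1277/60 = 21.2833 ft/s
dp = 0.0225*(185/0.79)*0.075*21.2833^2/(2*32.174) = 2.7818 lbf/ft^2

2.7818 lbf/ft^2


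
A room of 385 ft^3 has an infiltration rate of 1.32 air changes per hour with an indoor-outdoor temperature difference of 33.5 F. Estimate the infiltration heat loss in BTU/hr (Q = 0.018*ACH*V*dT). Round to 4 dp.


Q = 0.018 * 1.32 * 385 * 33.5 = 306.4446 BTU/hr

306.4446 BTU/hr


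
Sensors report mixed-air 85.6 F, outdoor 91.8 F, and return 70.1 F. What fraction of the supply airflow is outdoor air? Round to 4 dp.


frac = (85.6 - 70.1) / (91.8 - 70.1) = 0.7143

0.7143


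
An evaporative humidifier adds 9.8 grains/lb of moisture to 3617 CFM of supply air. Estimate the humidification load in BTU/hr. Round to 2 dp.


Q = 0.68 * 3617 * 9.8 = 24103.69 BTU/hr

24103.69 BTU/hr


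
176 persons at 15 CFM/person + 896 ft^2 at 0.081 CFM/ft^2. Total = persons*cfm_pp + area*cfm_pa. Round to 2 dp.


Total = 176*15 + 896*0.081 = 2712.58 CFM

2712.58 CFM


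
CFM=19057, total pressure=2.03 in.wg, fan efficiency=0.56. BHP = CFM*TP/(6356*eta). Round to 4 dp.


BHP = 19057 * 2.03 / (6356 * 0.56) = 10.8687 hp

10.8687 hp
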